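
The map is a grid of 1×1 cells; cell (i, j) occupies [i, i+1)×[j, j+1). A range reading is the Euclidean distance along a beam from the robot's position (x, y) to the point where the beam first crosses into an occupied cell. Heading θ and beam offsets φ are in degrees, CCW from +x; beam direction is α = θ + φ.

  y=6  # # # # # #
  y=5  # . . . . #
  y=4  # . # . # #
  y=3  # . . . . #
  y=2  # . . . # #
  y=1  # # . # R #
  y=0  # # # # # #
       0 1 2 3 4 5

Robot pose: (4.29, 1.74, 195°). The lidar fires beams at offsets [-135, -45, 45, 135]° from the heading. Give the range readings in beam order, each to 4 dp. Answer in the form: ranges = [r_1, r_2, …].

beam 1: φ=-135°, α=60°
  cosα=0.5000 sinα=0.8660 | (4,1) | tMaxX 1.4200 tMaxY 0.3002 | tΔX 2.0000 tΔY 1.1547
    t=0.3002 [y] (4,2) — stop
  → r_1 = 0.3002
beam 2: φ=-45°, α=150°
  cosα=-0.8660 sinα=0.5000 | (4,1) | tMaxX 0.3349 tMaxY 0.5200 | tΔX 1.1547 tΔY 2.0000
    t=0.3349 [x] (3,1) — stop
  → r_2 = 0.3349
beam 3: φ=45°, α=240°
  cosα=-0.5000 sinα=-0.8660 | (4,1) | tMaxX 0.5800 tMaxY 0.8545 | tΔX 2.0000 tΔY 1.1547
    t=0.5800 [x] (3,1) — stop
  → r_3 = 0.5800
beam 4: φ=135°, α=330°
  cosα=0.8660 sinα=-0.5000 | (4,1) | tMaxX 0.8198 tMaxY 1.4800 | tΔX 1.1547 tΔY 2.0000
    t=0.8198 [x] (5,1) — stop
  → r_4 = 0.8198

ranges = [0.3002, 0.3349, 0.5800, 0.8198]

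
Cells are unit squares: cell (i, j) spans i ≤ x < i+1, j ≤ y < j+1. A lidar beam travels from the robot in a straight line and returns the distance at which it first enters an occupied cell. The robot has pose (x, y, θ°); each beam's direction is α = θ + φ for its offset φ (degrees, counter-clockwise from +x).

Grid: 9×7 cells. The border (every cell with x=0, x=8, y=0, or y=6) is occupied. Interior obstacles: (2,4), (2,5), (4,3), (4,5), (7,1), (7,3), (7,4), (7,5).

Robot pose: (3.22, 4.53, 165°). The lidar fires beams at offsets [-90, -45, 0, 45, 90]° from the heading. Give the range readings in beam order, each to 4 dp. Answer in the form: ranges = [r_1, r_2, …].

ranges = [1.5219, 0.4400, 0.2278, 0.2540, 3.6545]

beam 1: φ=-90°, α=75°
  d=(0.2588,0.9659)  start (3,4)  tX=3.0137 tY=0.4866  stride 1/|dx|=3.8637 1/|dy|=1.0353
    cross y-line → (3,5), t=0.4866
    cross y-line → (3,6), t=1.5219 (wall)
  → r_1 = 1.5219
beam 2: φ=-45°, α=120°
  d=(-0.5000,0.8660)  start (3,4)  tX=0.4400 tY=0.5427  stride 1/|dx|=2.0000 1/|dy|=1.1547
    cross x-line → (2,4), t=0.4400 (wall)
  → r_2 = 0.4400
beam 3: φ=0°, α=165°
  d=(-0.9659,0.2588)  start (3,4)  tX=0.2278 tY=1.8159  stride 1/|dx|=1.0353 1/|dy|=3.8637
    cross x-line → (2,4), t=0.2278 (wall)
  → r_3 = 0.2278
beam 4: φ=45°, α=210°
  d=(-0.8660,-0.5000)  start (3,4)  tX=0.2540 tY=1.0600  stride 1/|dx|=1.1547 1/|dy|=2.0000
    cross x-line → (2,4), t=0.2540 (wall)
  → r_4 = 0.2540
beam 5: φ=90°, α=255°
  d=(-0.2588,-0.9659)  start (3,4)  tX=0.8500 tY=0.5487  stride 1/|dx|=3.8637 1/|dy|=1.0353
    cross y-line → (3,3), t=0.5487
    cross x-line → (2,3), t=0.8500
    cross y-line → (2,2), t=1.5840
    cross y-line → (2,1), t=2.6192
    cross y-line → (2,0), t=3.6545 (wall)
  → r_5 = 3.6545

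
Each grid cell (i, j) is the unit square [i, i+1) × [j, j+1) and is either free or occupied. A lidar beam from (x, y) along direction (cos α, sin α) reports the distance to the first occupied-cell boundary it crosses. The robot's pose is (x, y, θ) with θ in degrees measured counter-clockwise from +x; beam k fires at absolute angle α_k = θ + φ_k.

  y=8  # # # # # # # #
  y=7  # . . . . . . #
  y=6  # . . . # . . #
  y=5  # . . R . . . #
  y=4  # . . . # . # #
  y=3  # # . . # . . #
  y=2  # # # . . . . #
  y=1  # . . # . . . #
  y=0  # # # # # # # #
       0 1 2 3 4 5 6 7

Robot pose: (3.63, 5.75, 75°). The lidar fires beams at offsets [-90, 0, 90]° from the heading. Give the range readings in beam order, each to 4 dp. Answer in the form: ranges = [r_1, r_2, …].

beam 1: φ=-90°, α=345°
  direction (0.9659, -0.2588); cell (3,5); t to first gridline: x 0.3831, y 2.8978 (then +1.0353 / +3.8637)
    (4,5) via x @ 0.3831
    (5,5) via x @ 1.4183
    (6,5) via x @ 2.4536
    (6,4) via y @ 2.8978  # hit
  → r_1 = 2.8978
beam 2: φ=0°, α=75°
  direction (0.2588, 0.9659); cell (3,5); t to first gridline: x 1.4296, y 0.2588 (then +3.8637 / +1.0353)
    (3,6) via y @ 0.2588
    (3,7) via y @ 1.2941
    (4,7) via x @ 1.4296
    (4,8) via y @ 2.3294  # hit
  → r_2 = 2.3294
beam 3: φ=90°, α=165°
  direction (-0.9659, 0.2588); cell (3,5); t to first gridline: x 0.6522, y 0.9659 (then +1.0353 / +3.8637)
    (2,5) via x @ 0.6522
    (2,6) via y @ 0.9659
    (1,6) via x @ 1.6875
    (0,6) via x @ 2.7228  # hit
  → r_3 = 2.7228

ranges = [2.8978, 2.3294, 2.7228]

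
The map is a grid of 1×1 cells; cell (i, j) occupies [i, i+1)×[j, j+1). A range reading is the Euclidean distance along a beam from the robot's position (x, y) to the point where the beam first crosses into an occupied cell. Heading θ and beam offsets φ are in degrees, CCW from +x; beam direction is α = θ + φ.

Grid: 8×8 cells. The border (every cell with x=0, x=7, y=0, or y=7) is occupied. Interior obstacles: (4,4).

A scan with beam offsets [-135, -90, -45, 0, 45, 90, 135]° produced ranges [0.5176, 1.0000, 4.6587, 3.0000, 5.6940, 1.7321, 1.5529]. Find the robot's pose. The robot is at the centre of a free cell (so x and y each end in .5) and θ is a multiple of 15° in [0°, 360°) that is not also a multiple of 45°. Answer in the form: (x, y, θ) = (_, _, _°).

(x, y, θ) = (2.5, 1.5, 60°)

Enumerate (i+0.5, j+0.5, θ) over the 35 free cells and 16 admissible headings. For each, cast all 7 beams and compare to the given ranges.
  (6.5, 4.5, 300°): beam 1 = 1.5529 ≠ 0.5176 ✗
  (3.5, 2.5, 105°): beam 1 = 3.0000 ≠ 0.5176 ✗
  (1.5, 4.5, 75°): beam 1 = 4.0415 ≠ 0.5176 ✗
  (3.5, 2.5, 165°): beam 1 = 4.0415 ≠ 0.5176 ✗
  (4.5, 1.5, 60°): beam 3 = 2.5882 ≠ 4.6587 ✗
  …
  (2.5, 1.5, 60°): r_1=0.5176, r_2=1.0000, r_3=4.6587, r_4=3.0000, r_5=5.6940, r_6=1.7321, r_7=1.5529 — all match ✓
Only this pose fits every beam.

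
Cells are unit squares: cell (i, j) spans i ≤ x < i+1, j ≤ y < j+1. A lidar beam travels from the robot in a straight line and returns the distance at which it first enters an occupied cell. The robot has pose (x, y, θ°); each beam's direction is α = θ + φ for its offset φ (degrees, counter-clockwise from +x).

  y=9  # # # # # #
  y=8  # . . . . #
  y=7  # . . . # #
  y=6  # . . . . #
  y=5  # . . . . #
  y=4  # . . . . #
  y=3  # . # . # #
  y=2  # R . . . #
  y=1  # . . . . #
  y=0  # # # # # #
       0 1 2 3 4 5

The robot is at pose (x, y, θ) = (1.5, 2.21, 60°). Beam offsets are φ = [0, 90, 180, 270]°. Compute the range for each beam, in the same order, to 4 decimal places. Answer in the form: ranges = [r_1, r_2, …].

beam 1: φ=0°, α=60°
  d=(0.5000,0.8660)  start (1,2)  tX=1.0000 tY=0.9122  stride 1/|dx|=2.0000 1/|dy|=1.1547
    cross y-line → (1,3), t=0.9122
    cross x-line → (2,3), t=1.0000 (wall)
  → r_1 = 1.0000
beam 2: φ=90°, α=150°
  d=(-0.8660,0.5000)  start (1,2)  tX=0.5774 tY=1.5800  stride 1/|dx|=1.1547 1/|dy|=2.0000
    cross x-line → (0,2), t=0.5774 (wall)
  → r_2 = 0.5774
beam 3: φ=180°, α=240°
  d=(-0.5000,-0.8660)  start (1,2)  tX=1.0000 tY=0.2425  stride 1/|dx|=2.0000 1/|dy|=1.1547
    cross y-line → (1,1), t=0.2425
    cross x-line → (0,1), t=1.0000 (wall)
  → r_3 = 1.0000
beam 4: φ=270°, α=330°
  d=(0.8660,-0.5000)  start (1,2)  tX=0.5774 tY=0.4200  stride 1/|dx|=1.1547 1/|dy|=2.0000
    cross y-line → (1,1), t=0.4200
    cross x-line → (2,1), t=0.5774
    cross x-line → (3,1), t=1.7321
    cross y-line → (3,0), t=2.4200 (wall)
  → r_4 = 2.4200

ranges = [1.0000, 0.5774, 1.0000, 2.4200]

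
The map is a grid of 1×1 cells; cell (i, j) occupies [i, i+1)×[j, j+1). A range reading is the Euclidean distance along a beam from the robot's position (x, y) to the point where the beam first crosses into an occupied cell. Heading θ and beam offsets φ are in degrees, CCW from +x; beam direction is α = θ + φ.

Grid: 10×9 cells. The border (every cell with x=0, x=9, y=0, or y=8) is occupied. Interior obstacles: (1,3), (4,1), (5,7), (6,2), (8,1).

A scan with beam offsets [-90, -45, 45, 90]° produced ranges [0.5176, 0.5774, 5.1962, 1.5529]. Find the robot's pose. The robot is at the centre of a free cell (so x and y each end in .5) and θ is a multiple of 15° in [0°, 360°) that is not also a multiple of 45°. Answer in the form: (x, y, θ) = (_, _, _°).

(x, y, θ) = (8.5, 2.5, 75°)

The pose lattice has 51·16 = 816 candidates. Test each by forward raycasting.
  (1.5, 7.5, 30°): beam 1 = 6.3509 ≠ 0.5176 ✗
  (1.5, 7.5, 75°): beam 1 = 7.7646 ≠ 0.5176 ✗
  (2.5, 1.5, 300°): beam 1 = 1.0000 ≠ 0.5176 ✗
  (8.5, 4.5, 165°): beam 1 = 1.9319 ≠ 0.5176 ✗
  …
  (8.5, 2.5, 75°): r_1=0.5176, r_2=0.5774, r_3=5.1962, r_4=1.5529 — all match ✓
Only this pose fits every beam.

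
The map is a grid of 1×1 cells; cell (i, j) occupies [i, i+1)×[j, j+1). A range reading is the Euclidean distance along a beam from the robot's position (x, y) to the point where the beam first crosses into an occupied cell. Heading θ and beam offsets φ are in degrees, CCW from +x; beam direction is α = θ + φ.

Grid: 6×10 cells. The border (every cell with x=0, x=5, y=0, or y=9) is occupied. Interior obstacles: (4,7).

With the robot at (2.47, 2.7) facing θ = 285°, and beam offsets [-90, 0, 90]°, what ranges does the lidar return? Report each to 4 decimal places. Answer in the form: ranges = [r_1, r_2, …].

beam 1: φ=-90°, α=195°
  direction (-0.9659, -0.2588); cell (2,2); t to first gridline: x 0.4866, y 2.7046 (then +1.0353 / +3.8637)
    (1,2) via x @ 0.4866
    (0,2) via x @ 1.5219  # hit
  → r_1 = 1.5219
beam 2: φ=0°, α=285°
  direction (0.2588, -0.9659); cell (2,2); t to first gridline: x 2.0478, y 0.7247 (then +3.8637 / +1.0353)
    (2,1) via y @ 0.7247
    (2,0) via y @ 1.7600  # hit
  → r_2 = 1.7600
beam 3: φ=90°, α=15°
  direction (0.9659, 0.2588); cell (2,2); t to first gridline: x 0.5487, y 1.1591 (then +1.0353 / +3.8637)
    (3,2) via x @ 0.5487
    (3,3) via y @ 1.1591
    (4,3) via x @ 1.5840
    (5,3) via x @ 2.6192  # hit
  → r_3 = 2.6192

ranges = [1.5219, 1.7600, 2.6192]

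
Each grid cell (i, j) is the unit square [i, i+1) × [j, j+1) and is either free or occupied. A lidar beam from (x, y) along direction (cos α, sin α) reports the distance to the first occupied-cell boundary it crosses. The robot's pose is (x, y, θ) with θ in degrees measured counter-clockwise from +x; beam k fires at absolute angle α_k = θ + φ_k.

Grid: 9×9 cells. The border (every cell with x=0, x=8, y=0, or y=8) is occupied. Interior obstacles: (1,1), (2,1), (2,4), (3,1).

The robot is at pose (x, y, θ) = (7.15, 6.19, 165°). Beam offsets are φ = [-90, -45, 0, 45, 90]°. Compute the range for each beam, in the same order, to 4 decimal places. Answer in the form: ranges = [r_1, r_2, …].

beam 1: φ=-90°, α=75°
  dir = (cos 75°, sin 75°) = (0.2588, 0.9659); from cell (7,6)
  next x-line at t=3.2841, next y-line at t=0.8386; Δt_x=3.8637, Δt_y=1.0353
    y: enter (7,7) at t=0.8386
    y: enter (7,8) at t=1.8738 ← occupied
  → r_1 = 1.8738
beam 2: φ=-45°, α=120°
  dir = (cos 120°, sin 120°) = (-0.5000, 0.8660); from cell (7,6)
  next x-line at t=0.3000, next y-line at t=0.9353; Δt_x=2.0000, Δt_y=1.1547
    x: enter (6,6) at t=0.3000
    y: enter (6,7) at t=0.9353
    y: enter (6,8) at t=2.0900 ← occupied
  → r_2 = 2.0900
beam 3: φ=0°, α=165°
  dir = (cos 165°, sin 165°) = (-0.9659, 0.2588); from cell (7,6)
  next x-line at t=0.1553, next y-line at t=3.1296; Δt_x=1.0353, Δt_y=3.8637
    x: enter (6,6) at t=0.1553
    x: enter (5,6) at t=1.1906
    x: enter (4,6) at t=2.2258
    y: enter (4,7) at t=3.1296
    x: enter (3,7) at t=3.2611
    x: enter (2,7) at t=4.2964
    x: enter (1,7) at t=5.3317
    x: enter (0,7) at t=6.3669 ← occupied
  → r_3 = 6.3669
beam 4: φ=45°, α=210°
  dir = (cos 210°, sin 210°) = (-0.8660, -0.5000); from cell (7,6)
  next x-line at t=0.1732, next y-line at t=0.3800; Δt_x=1.1547, Δt_y=2.0000
    x: enter (6,6) at t=0.1732
    y: enter (6,5) at t=0.3800
    x: enter (5,5) at t=1.3279
    y: enter (5,4) at t=2.3800
    x: enter (4,4) at t=2.4826
    x: enter (3,4) at t=3.6373
    y: enter (3,3) at t=4.3800
    x: enter (2,3) at t=4.7920
    x: enter (1,3) at t=5.9467
    y: enter (1,2) at t=6.3800
    x: enter (0,2) at t=7.1014 ← occupied
  → r_4 = 7.1014
beam 5: φ=90°, α=255°
  dir = (cos 255°, sin 255°) = (-0.2588, -0.9659); from cell (7,6)
  next x-line at t=0.5796, next y-line at t=0.1967; Δt_x=3.8637, Δt_y=1.0353
    y: enter (7,5) at t=0.1967
    x: enter (6,5) at t=0.5796
    y: enter (6,4) at t=1.2320
    y: enter (6,3) at t=2.2673
    y: enter (6,2) at t=3.3025
    y: enter (6,1) at t=4.3378
    x: enter (5,1) at t=4.4433
    y: enter (5,0) at t=5.3731 ← occupied
  → r_5 = 5.3731

ranges = [1.8738, 2.0900, 6.3669, 7.1014, 5.3731]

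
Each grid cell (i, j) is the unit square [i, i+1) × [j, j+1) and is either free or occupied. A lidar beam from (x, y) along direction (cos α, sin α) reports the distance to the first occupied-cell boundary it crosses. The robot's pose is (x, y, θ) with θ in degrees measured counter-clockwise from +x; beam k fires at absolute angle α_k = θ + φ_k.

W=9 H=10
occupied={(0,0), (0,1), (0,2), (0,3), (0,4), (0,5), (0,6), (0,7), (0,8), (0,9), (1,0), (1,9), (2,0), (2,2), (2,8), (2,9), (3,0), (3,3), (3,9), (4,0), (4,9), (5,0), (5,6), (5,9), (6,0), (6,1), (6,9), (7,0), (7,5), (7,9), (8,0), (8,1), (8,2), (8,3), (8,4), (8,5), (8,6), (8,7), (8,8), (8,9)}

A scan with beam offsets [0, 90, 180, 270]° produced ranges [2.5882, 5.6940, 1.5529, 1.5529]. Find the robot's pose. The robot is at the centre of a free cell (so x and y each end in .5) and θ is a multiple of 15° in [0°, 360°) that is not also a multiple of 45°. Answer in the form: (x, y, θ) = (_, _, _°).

(x, y, θ) = (2.5, 6.5, 285°)

Enumerate (i+0.5, j+0.5, θ) over the 50 free cells and 16 admissible headings. For each, cast all 4 beams and compare to the given ranges.
  (6.5, 3.5, 240°): beam 1 = 2.8868 ≠ 2.5882 ✗
  (2.5, 1.5, 60°): beam 1 = 0.5774 ≠ 2.5882 ✗
  (4.5, 7.5, 30°): beam 1 = 3.0000 ≠ 2.5882 ✗
  …
  (2.5, 6.5, 285°): r_1=2.5882, r_2=5.6940, r_3=1.5529, r_4=1.5529 — all match ✓
No second candidate reproduces the full scan.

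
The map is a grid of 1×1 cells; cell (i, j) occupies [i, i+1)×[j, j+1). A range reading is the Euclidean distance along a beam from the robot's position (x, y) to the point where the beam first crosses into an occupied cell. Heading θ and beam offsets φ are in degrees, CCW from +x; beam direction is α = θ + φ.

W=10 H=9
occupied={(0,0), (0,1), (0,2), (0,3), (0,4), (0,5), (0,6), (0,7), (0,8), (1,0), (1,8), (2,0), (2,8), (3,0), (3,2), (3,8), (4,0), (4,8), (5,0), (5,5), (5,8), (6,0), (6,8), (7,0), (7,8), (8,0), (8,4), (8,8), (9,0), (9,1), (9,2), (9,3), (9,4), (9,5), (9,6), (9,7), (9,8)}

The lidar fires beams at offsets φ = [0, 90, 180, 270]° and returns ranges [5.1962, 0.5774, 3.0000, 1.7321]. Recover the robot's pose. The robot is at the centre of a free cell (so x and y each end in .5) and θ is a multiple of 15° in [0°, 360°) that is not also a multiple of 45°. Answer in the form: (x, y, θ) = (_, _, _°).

The pose lattice has 53·16 = 848 candidates. Test each by forward raycasting.
  (4.5, 7.5, 165°): beam 1 = 1.9319 ≠ 5.1962 ✗
  (5.5, 2.5, 150°): beam 2 = 1.7321 ≠ 0.5774 ✗
  (4.5, 7.5, 195°): beam 1 = 3.6235 ≠ 5.1962 ✗
  (6.5, 4.5, 345°): beam 1 = 1.5529 ≠ 5.1962 ✗
  …
  (5.5, 6.5, 210°): r_1=5.1962, r_2=0.5774, r_3=3.0000, r_4=1.7321 — all match ✓
Unique over the lattice → pose = (5.5, 6.5, 210°).

(x, y, θ) = (5.5, 6.5, 210°)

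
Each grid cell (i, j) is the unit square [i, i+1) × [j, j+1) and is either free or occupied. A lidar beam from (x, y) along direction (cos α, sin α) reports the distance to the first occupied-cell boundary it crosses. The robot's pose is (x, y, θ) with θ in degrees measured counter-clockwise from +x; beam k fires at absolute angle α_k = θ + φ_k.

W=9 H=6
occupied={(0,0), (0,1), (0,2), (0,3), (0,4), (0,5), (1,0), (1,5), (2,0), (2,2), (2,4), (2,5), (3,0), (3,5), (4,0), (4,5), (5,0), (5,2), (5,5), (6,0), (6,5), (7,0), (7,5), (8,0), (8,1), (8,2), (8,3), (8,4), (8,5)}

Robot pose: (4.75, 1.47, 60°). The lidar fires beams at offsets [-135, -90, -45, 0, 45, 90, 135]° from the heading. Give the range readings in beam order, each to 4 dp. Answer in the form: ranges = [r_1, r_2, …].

ranges = [0.4866, 0.9400, 3.3646, 0.6120, 3.6545, 2.0207, 1.8159]

beam 1: φ=-135°, α=285°
  dir = (cos 285°, sin 285°) = (0.2588, -0.9659); from cell (4,1)
  next x-line at t=0.9659, next y-line at t=0.4866; Δt_x=3.8637, Δt_y=1.0353
    y: enter (4,0) at t=0.4866 ← occupied
  → r_1 = 0.4866
beam 2: φ=-90°, α=330°
  dir = (cos 330°, sin 330°) = (0.8660, -0.5000); from cell (4,1)
  next x-line at t=0.2887, next y-line at t=0.9400; Δt_x=1.1547, Δt_y=2.0000
    x: enter (5,1) at t=0.2887
    y: enter (5,0) at t=0.9400 ← occupied
  → r_2 = 0.9400
beam 3: φ=-45°, α=15°
  dir = (cos 15°, sin 15°) = (0.9659, 0.2588); from cell (4,1)
  next x-line at t=0.2588, next y-line at t=2.0478; Δt_x=1.0353, Δt_y=3.8637
    x: enter (5,1) at t=0.2588
    x: enter (6,1) at t=1.2941
    y: enter (6,2) at t=2.0478
    x: enter (7,2) at t=2.3294
    x: enter (8,2) at t=3.3646 ← occupied
  → r_3 = 3.3646
beam 4: φ=0°, α=60°
  dir = (cos 60°, sin 60°) = (0.5000, 0.8660); from cell (4,1)
  next x-line at t=0.5000, next y-line at t=0.6120; Δt_x=2.0000, Δt_y=1.1547
    x: enter (5,1) at t=0.5000
    y: enter (5,2) at t=0.6120 ← occupied
  → r_4 = 0.6120
beam 5: φ=45°, α=105°
  dir = (cos 105°, sin 105°) = (-0.2588, 0.9659); from cell (4,1)
  next x-line at t=2.8978, next y-line at t=0.5487; Δt_x=3.8637, Δt_y=1.0353
    y: enter (4,2) at t=0.5487
    y: enter (4,3) at t=1.5840
    y: enter (4,4) at t=2.6192
    x: enter (3,4) at t=2.8978
    y: enter (3,5) at t=3.6545 ← occupied
  → r_5 = 3.6545
beam 6: φ=90°, α=150°
  dir = (cos 150°, sin 150°) = (-0.8660, 0.5000); from cell (4,1)
  next x-line at t=0.8660, next y-line at t=1.0600; Δt_x=1.1547, Δt_y=2.0000
    x: enter (3,1) at t=0.8660
    y: enter (3,2) at t=1.0600
    x: enter (2,2) at t=2.0207 ← occupied
  → r_6 = 2.0207
beam 7: φ=135°, α=195°
  dir = (cos 195°, sin 195°) = (-0.9659, -0.2588); from cell (4,1)
  next x-line at t=0.7765, next y-line at t=1.8159; Δt_x=1.0353, Δt_y=3.8637
    x: enter (3,1) at t=0.7765
    x: enter (2,1) at t=1.8117
    y: enter (2,0) at t=1.8159 ← occupied
  → r_7 = 1.8159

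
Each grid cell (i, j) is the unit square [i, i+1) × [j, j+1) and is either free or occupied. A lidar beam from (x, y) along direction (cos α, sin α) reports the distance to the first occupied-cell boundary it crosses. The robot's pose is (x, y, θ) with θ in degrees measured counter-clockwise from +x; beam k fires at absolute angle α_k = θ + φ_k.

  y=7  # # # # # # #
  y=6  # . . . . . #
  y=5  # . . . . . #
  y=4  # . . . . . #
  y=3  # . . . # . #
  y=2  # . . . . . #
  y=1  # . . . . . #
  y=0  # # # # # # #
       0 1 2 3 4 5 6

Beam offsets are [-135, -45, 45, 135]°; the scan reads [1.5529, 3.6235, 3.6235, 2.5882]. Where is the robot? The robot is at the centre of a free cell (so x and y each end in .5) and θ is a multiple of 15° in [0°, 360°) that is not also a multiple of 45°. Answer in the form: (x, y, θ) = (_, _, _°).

(x, y, θ) = (2.5, 4.5, 330°)

Enumerate (i+0.5, j+0.5, θ) over the 29 free cells and 16 admissible headings. For each, cast all 4 beams and compare to the given ranges.
  (1.5, 6.5, 15°): beam 1 = 1.0000 ≠ 1.5529 ✗
  (1.5, 2.5, 75°): beam 1 = 1.7321 ≠ 1.5529 ✗
  (3.5, 2.5, 240°): beam 1 = 4.6587 ≠ 1.5529 ✗
  (5.5, 6.5, 30°): beam 1 = 2.5882 ≠ 1.5529 ✗
  …
  (2.5, 4.5, 330°): r_1=1.5529, r_2=3.6235, r_3=3.6235, r_4=2.5882 — all match ✓
Unique over the lattice → pose = (2.5, 4.5, 330°).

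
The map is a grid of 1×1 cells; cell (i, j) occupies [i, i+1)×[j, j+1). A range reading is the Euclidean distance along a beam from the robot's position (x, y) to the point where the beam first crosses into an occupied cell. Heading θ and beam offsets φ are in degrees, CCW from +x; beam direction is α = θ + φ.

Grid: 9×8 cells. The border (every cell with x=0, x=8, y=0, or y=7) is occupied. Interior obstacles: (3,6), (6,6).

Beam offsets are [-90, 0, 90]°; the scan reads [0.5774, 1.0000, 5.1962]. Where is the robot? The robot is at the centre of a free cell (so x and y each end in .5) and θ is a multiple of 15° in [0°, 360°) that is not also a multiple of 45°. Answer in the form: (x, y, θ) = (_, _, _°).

Enumerate (i+0.5, j+0.5, θ) over the 40 free cells and 16 admissible headings. For each, cast all 3 beams and compare to the given ranges.
  (1.5, 2.5, 105°): beam 1 = 6.7293 ≠ 0.5774 ✗
  (4.5, 6.5, 105°): beam 1 = 1.5529 ≠ 0.5774 ✗
  (4.5, 5.5, 15°): beam 1 = 4.6587 ≠ 0.5774 ✗
  (5.5, 1.5, 15°): beam 1 = 0.5176 ≠ 0.5774 ✗
  …
  (3.5, 1.5, 330°): r_1=0.5774, r_2=1.0000, r_3=5.1962 — all match ✓
No second candidate reproduces the full scan.

(x, y, θ) = (3.5, 1.5, 330°)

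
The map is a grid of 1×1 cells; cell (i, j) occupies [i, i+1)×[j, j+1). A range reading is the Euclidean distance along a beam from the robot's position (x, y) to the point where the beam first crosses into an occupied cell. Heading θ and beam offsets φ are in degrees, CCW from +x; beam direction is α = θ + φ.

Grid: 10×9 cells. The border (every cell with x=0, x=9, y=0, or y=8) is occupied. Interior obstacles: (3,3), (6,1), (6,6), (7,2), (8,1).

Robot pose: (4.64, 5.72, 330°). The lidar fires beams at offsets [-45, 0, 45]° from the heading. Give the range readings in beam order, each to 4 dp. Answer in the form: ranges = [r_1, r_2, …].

ranges = [4.8865, 5.0345, 1.4080]

beam 1: φ=-45°, α=285°
  dir = (cos 285°, sin 285°) = (0.2588, -0.9659); from cell (4,5)
  next x-line at t=1.3909, next y-line at t=0.7454; Δt_x=3.8637, Δt_y=1.0353
    y: enter (4,4) at t=0.7454
    x: enter (5,4) at t=1.3909
    y: enter (5,3) at t=1.7807
    y: enter (5,2) at t=2.8160
    y: enter (5,1) at t=3.8512
    y: enter (5,0) at t=4.8865 ← occupied
  → r_1 = 4.8865
beam 2: φ=0°, α=330°
  dir = (cos 330°, sin 330°) = (0.8660, -0.5000); from cell (4,5)
  next x-line at t=0.4157, next y-line at t=1.4400; Δt_x=1.1547, Δt_y=2.0000
    x: enter (5,5) at t=0.4157
    y: enter (5,4) at t=1.4400
    x: enter (6,4) at t=1.5704
    x: enter (7,4) at t=2.7251
    y: enter (7,3) at t=3.4400
    x: enter (8,3) at t=3.8798
    x: enter (9,3) at t=5.0345 ← occupied
  → r_2 = 5.0345
beam 3: φ=45°, α=15°
  dir = (cos 15°, sin 15°) = (0.9659, 0.2588); from cell (4,5)
  next x-line at t=0.3727, next y-line at t=1.0818; Δt_x=1.0353, Δt_y=3.8637
    x: enter (5,5) at t=0.3727
    y: enter (5,6) at t=1.0818
    x: enter (6,6) at t=1.4080 ← occupied
  → r_3 = 1.4080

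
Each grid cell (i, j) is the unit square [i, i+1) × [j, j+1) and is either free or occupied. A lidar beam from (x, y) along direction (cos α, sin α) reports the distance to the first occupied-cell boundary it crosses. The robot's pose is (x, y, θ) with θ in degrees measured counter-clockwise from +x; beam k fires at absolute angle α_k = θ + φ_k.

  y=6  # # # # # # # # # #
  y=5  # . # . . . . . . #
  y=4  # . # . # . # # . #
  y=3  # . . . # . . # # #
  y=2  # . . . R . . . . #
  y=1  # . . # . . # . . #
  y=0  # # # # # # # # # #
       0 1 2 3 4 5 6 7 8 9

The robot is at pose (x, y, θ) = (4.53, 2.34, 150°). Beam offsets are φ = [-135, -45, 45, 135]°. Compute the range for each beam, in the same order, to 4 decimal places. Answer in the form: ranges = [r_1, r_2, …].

beam 1: φ=-135°, α=15°
  d=(0.9659,0.2588)  start (4,2)  tX=0.4866 tY=2.5500  stride 1/|dx|=1.0353 1/|dy|=3.8637
    cross x-line → (5,2), t=0.4866
    cross x-line → (6,2), t=1.5219
    cross y-line → (6,3), t=2.5500
    cross x-line → (7,3), t=2.5571 (wall)
  → r_1 = 2.5571
beam 2: φ=-45°, α=105°
  d=(-0.2588,0.9659)  start (4,2)  tX=2.0478 tY=0.6833  stride 1/|dx|=3.8637 1/|dy|=1.0353
    cross y-line → (4,3), t=0.6833 (wall)
  → r_2 = 0.6833
beam 3: φ=45°, α=195°
  d=(-0.9659,-0.2588)  start (4,2)  tX=0.5487 tY=1.3137  stride 1/|dx|=1.0353 1/|dy|=3.8637
    cross x-line → (3,2), t=0.5487
    cross y-line → (3,1), t=1.3137 (wall)
  → r_3 = 1.3137
beam 4: φ=135°, α=285°
  d=(0.2588,-0.9659)  start (4,2)  tX=1.8159 tY=0.3520  stride 1/|dx|=3.8637 1/|dy|=1.0353
    cross y-line → (4,1), t=0.3520
    cross y-line → (4,0), t=1.3873 (wall)
  → r_4 = 1.3873

ranges = [2.5571, 0.6833, 1.3137, 1.3873]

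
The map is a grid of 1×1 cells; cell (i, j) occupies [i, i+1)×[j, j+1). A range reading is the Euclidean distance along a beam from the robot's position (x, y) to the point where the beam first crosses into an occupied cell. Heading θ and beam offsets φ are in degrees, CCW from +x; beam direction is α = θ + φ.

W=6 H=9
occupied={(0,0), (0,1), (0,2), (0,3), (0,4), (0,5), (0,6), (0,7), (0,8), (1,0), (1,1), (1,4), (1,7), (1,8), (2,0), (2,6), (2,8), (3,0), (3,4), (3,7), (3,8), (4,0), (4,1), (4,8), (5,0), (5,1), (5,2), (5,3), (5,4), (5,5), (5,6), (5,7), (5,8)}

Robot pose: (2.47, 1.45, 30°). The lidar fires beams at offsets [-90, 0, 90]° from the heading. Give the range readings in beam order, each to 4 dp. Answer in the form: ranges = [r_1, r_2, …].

ranges = [0.5196, 2.9214, 2.9400]

beam 1: φ=-90°, α=300°
  d=(0.5000,-0.8660)  start (2,1)  tX=1.0600 tY=0.5196  stride 1/|dx|=2.0000 1/|dy|=1.1547
    cross y-line → (2,0), t=0.5196 (wall)
  → r_1 = 0.5196
beam 2: φ=0°, α=30°
  d=(0.8660,0.5000)  start (2,1)  tX=0.6120 tY=1.1000  stride 1/|dx|=1.1547 1/|dy|=2.0000
    cross x-line → (3,1), t=0.6120
    cross y-line → (3,2), t=1.1000
    cross x-line → (4,2), t=1.7667
    cross x-line → (5,2), t=2.9214 (wall)
  → r_2 = 2.9214
beam 3: φ=90°, α=120°
  d=(-0.5000,0.8660)  start (2,1)  tX=0.9400 tY=0.6351  stride 1/|dx|=2.0000 1/|dy|=1.1547
    cross y-line → (2,2), t=0.6351
    cross x-line → (1,2), t=0.9400
    cross y-line → (1,3), t=1.7898
    cross x-line → (0,3), t=2.9400 (wall)
  → r_3 = 2.9400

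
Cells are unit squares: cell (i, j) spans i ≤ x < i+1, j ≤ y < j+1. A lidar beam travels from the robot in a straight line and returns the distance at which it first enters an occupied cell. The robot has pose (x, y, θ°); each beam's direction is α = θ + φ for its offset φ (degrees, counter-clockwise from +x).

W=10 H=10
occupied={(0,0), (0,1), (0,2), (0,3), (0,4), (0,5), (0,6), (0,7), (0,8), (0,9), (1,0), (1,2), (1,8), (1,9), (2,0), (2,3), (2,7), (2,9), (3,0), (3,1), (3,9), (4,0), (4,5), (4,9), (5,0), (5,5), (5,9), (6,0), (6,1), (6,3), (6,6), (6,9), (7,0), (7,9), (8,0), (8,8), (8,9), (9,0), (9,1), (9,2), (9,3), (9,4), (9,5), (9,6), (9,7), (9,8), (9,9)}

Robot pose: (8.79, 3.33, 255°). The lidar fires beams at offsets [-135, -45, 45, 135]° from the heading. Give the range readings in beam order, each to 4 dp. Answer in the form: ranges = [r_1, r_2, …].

ranges = [3.5800, 2.6600, 0.4200, 0.2425]

beam 1: φ=-135°, α=120°
  cosα=-0.5000 sinα=0.8660 | (8,3) | tMaxX 1.5800 tMaxY 0.7736 | tΔX 2.0000 tΔY 1.1547
    t=0.7736 [y] (8,4)
    t=1.5800 [x] (7,4)
    t=1.9283 [y] (7,5)
    t=3.0831 [y] (7,6)
    t=3.5800 [x] (6,6) — stop
  → r_1 = 3.5800
beam 2: φ=-45°, α=210°
  cosα=-0.8660 sinα=-0.5000 | (8,3) | tMaxX 0.9122 tMaxY 0.6600 | tΔX 1.1547 tΔY 2.0000
    t=0.6600 [y] (8,2)
    t=0.9122 [x] (7,2)
    t=2.0669 [x] (6,2)
    t=2.6600 [y] (6,1) — stop
  → r_2 = 2.6600
beam 3: φ=45°, α=300°
  cosα=0.5000 sinα=-0.8660 | (8,3) | tMaxX 0.4200 tMaxY 0.3811 | tΔX 2.0000 tΔY 1.1547
    t=0.3811 [y] (8,2)
    t=0.4200 [x] (9,2) — stop
  → r_3 = 0.4200
beam 4: φ=135°, α=30°
  cosα=0.8660 sinα=0.5000 | (8,3) | tMaxX 0.2425 tMaxY 1.3400 | tΔX 1.1547 tΔY 2.0000
    t=0.2425 [x] (9,3) — stop
  → r_4 = 0.2425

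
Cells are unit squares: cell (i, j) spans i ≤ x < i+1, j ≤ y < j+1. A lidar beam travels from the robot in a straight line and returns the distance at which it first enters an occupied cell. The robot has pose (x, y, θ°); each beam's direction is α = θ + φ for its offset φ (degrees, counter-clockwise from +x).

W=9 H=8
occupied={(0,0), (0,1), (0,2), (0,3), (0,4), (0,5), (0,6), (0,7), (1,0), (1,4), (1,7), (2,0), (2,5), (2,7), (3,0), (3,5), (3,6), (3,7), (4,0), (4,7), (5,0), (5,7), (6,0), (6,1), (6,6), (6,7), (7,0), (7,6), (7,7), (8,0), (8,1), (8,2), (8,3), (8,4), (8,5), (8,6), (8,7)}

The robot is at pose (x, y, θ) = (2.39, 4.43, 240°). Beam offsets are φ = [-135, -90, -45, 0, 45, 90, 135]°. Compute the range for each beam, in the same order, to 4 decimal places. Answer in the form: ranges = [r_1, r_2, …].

ranges = [0.5901, 0.4503, 0.4038, 2.7800, 3.5510, 4.8600, 5.8079]

beam 1: φ=-135°, α=105°
  cosα=-0.2588 sinα=0.9659 | (2,4) | tMaxX 1.5068 tMaxY 0.5901 | tΔX 3.8637 tΔY 1.0353
    t=0.5901 [y] (2,5) — stop
  → r_1 = 0.5901
beam 2: φ=-90°, α=150°
  cosα=-0.8660 sinα=0.5000 | (2,4) | tMaxX 0.4503 tMaxY 1.1400 | tΔX 1.1547 tΔY 2.0000
    t=0.4503 [x] (1,4) — stop
  → r_2 = 0.4503
beam 3: φ=-45°, α=195°
  cosα=-0.9659 sinα=-0.2588 | (2,4) | tMaxX 0.4038 tMaxY 1.6614 | tΔX 1.0353 tΔY 3.8637
    t=0.4038 [x] (1,4) — stop
  → r_3 = 0.4038
beam 4: φ=0°, α=240°
  cosα=-0.5000 sinα=-0.8660 | (2,4) | tMaxX 0.7800 tMaxY 0.4965 | tΔX 2.0000 tΔY 1.1547
    t=0.4965 [y] (2,3)
    t=0.7800 [x] (1,3)
    t=1.6512 [y] (1,2)
    t=2.7800 [x] (0,2) — stop
  → r_4 = 2.7800
beam 5: φ=45°, α=285°
  cosα=0.2588 sinα=-0.9659 | (2,4) | tMaxX 2.3569 tMaxY 0.4452 | tΔX 3.8637 tΔY 1.0353
    t=0.4452 [y] (2,3)
    t=1.4804 [y] (2,2)
    t=2.3569 [x] (3,2)
    t=2.5157 [y] (3,1)
    t=3.5510 [y] (3,0) — stop
  → r_5 = 3.5510
beam 6: φ=90°, α=330°
  cosα=0.8660 sinα=-0.5000 | (2,4) | tMaxX 0.7044 tMaxY 0.8600 | tΔX 1.1547 tΔY 2.0000
    t=0.7044 [x] (3,4)
    t=0.8600 [y] (3,3)
    t=1.8591 [x] (4,3)
    t=2.8600 [y] (4,2)
    t=3.0138 [x] (5,2)
    t=4.1685 [x] (6,2)
    t=4.8600 [y] (6,1) — stop
  → r_6 = 4.8600
beam 7: φ=135°, α=15°
  cosα=0.9659 sinα=0.2588 | (2,4) | tMaxX 0.6315 tMaxY 2.2023 | tΔX 1.0353 tΔY 3.8637
    t=0.6315 [x] (3,4)
    t=1.6668 [x] (4,4)
    t=2.2023 [y] (4,5)
    t=2.7021 [x] (5,5)
    t=3.7373 [x] (6,5)
    t=4.7726 [x] (7,5)
    t=5.8079 [x] (8,5) — stop
  → r_7 = 5.8079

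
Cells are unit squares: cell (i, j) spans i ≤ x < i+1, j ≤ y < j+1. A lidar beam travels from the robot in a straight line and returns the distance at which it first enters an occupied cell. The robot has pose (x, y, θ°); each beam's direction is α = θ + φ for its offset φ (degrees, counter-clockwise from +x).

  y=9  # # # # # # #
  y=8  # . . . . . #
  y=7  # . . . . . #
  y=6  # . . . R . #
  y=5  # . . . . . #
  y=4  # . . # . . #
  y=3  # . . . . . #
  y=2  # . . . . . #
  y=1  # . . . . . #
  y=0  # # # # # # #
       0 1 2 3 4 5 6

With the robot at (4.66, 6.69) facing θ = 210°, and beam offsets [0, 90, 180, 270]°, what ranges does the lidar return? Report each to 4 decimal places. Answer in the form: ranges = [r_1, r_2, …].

beam 1: φ=0°, α=210°
  cosα=-0.8660 sinα=-0.5000 | (4,6) | tMaxX 0.7621 tMaxY 1.3800 | tΔX 1.1547 tΔY 2.0000
    t=0.7621 [x] (3,6)
    t=1.3800 [y] (3,5)
    t=1.9168 [x] (2,5)
    t=3.0715 [x] (1,5)
    t=3.3800 [y] (1,4)
    t=4.2262 [x] (0,4) — stop
  → r_1 = 4.2262
beam 2: φ=90°, α=300°
  cosα=0.5000 sinα=-0.8660 | (4,6) | tMaxX 0.6800 tMaxY 0.7967 | tΔX 2.0000 tΔY 1.1547
    t=0.6800 [x] (5,6)
    t=0.7967 [y] (5,5)
    t=1.9514 [y] (5,4)
    t=2.6800 [x] (6,4) — stop
  → r_2 = 2.6800
beam 3: φ=180°, α=30°
  cosα=0.8660 sinα=0.5000 | (4,6) | tMaxX 0.3926 tMaxY 0.6200 | tΔX 1.1547 tΔY 2.0000
    t=0.3926 [x] (5,6)
    t=0.6200 [y] (5,7)
    t=1.5473 [x] (6,7) — stop
  → r_3 = 1.5473
beam 4: φ=270°, α=120°
  cosα=-0.5000 sinα=0.8660 | (4,6) | tMaxX 1.3200 tMaxY 0.3580 | tΔX 2.0000 tΔY 1.1547
    t=0.3580 [y] (4,7)
    t=1.3200 [x] (3,7)
    t=1.5127 [y] (3,8)
    t=2.6674 [y] (3,9) — stop
  → r_4 = 2.6674

ranges = [4.2262, 2.6800, 1.5473, 2.6674]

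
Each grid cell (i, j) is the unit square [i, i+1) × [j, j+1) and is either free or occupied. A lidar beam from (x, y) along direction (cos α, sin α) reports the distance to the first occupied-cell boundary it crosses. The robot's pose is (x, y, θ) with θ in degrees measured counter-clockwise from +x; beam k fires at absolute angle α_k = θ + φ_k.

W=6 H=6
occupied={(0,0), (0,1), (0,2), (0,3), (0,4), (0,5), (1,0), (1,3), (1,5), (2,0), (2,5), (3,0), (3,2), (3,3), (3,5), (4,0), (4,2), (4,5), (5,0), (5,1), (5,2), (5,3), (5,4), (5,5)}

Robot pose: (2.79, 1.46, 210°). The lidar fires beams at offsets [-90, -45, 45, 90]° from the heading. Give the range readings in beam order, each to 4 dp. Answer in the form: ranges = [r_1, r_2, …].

beam 1: φ=-90°, α=120°
  dir = (cos 120°, sin 120°) = (-0.5000, 0.8660); from cell (2,1)
  next x-line at t=1.5800, next y-line at t=0.6235; Δt_x=2.0000, Δt_y=1.1547
    y: enter (2,2) at t=0.6235
    x: enter (1,2) at t=1.5800
    y: enter (1,3) at t=1.7782 ← occupied
  → r_1 = 1.7782
beam 2: φ=-45°, α=165°
  dir = (cos 165°, sin 165°) = (-0.9659, 0.2588); from cell (2,1)
  next x-line at t=0.8179, next y-line at t=2.0864; Δt_x=1.0353, Δt_y=3.8637
    x: enter (1,1) at t=0.8179
    x: enter (0,1) at t=1.8531 ← occupied
  → r_2 = 1.8531
beam 3: φ=45°, α=255°
  dir = (cos 255°, sin 255°) = (-0.2588, -0.9659); from cell (2,1)
  next x-line at t=3.0523, next y-line at t=0.4762; Δt_x=3.8637, Δt_y=1.0353
    y: enter (2,0) at t=0.4762 ← occupied
  → r_3 = 0.4762
beam 4: φ=90°, α=300°
  dir = (cos 300°, sin 300°) = (0.5000, -0.8660); from cell (2,1)
  next x-line at t=0.4200, next y-line at t=0.5312; Δt_x=2.0000, Δt_y=1.1547
    x: enter (3,1) at t=0.4200
    y: enter (3,0) at t=0.5312 ← occupied
  → r_4 = 0.5312

ranges = [1.7782, 1.8531, 0.4762, 0.5312]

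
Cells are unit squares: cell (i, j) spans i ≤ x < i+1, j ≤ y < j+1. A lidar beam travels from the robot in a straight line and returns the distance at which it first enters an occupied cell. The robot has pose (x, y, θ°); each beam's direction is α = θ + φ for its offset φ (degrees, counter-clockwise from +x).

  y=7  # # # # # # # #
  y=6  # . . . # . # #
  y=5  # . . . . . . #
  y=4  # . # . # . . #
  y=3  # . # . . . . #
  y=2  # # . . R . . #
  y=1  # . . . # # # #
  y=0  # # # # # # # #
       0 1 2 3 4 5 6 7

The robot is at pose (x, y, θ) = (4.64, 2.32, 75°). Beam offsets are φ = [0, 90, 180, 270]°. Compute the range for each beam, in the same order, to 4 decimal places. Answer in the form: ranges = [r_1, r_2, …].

beam 1: φ=0°, α=75°
  d=(0.2588,0.9659)  start (4,2)  tX=1.3909 tY=0.7040  stride 1/|dx|=3.8637 1/|dy|=1.0353
    cross y-line → (4,3), t=0.7040
    cross x-line → (5,3), t=1.3909
    cross y-line → (5,4), t=1.7393
    cross y-line → (5,5), t=2.7745
    cross y-line → (5,6), t=3.8098
    cross y-line → (5,7), t=4.8451 (wall)
  → r_1 = 4.8451
beam 2: φ=90°, α=165°
  d=(-0.9659,0.2588)  start (4,2)  tX=0.6626 tY=2.6273  stride 1/|dx|=1.0353 1/|dy|=3.8637
    cross x-line → (3,2), t=0.6626
    cross x-line → (2,2), t=1.6979
    cross y-line → (2,3), t=2.6273 (wall)
  → r_2 = 2.6273
beam 3: φ=180°, α=255°
  d=(-0.2588,-0.9659)  start (4,2)  tX=2.4728 tY=0.3313  stride 1/|dx|=3.8637 1/|dy|=1.0353
    cross y-line → (4,1), t=0.3313 (wall)
  → r_3 = 0.3313
beam 4: φ=270°, α=345°
  d=(0.9659,-0.2588)  start (4,2)  tX=0.3727 tY=1.2364  stride 1/|dx|=1.0353 1/|dy|=3.8637
    cross x-line → (5,2), t=0.3727
    cross y-line → (5,1), t=1.2364 (wall)
  → r_4 = 1.2364

ranges = [4.8451, 2.6273, 0.3313, 1.2364]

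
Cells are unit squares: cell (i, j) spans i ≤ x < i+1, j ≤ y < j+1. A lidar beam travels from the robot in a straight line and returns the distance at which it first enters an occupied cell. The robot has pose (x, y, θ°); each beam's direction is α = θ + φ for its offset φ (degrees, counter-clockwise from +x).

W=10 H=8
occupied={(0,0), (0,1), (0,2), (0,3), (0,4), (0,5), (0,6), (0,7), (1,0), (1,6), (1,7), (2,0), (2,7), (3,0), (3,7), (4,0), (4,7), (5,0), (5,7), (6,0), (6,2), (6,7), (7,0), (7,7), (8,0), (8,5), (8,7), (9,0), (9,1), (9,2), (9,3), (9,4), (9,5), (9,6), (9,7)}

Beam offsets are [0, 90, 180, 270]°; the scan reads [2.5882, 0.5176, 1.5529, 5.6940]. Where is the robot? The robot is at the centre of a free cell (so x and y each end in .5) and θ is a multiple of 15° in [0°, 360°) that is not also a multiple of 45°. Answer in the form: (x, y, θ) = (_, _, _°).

Candidates: 45 free-cell centres × 16 headings = 720 poses. Raycast each; keep the one whose scan matches to 4 dp.
  (2.5, 1.5, 195°): beam 1 = 1.5529 ≠ 2.5882 ✗
  (3.5, 3.5, 15°): beam 1 = 5.6940 ≠ 2.5882 ✗
  (6.5, 1.5, 210°): beam 1 = 1.0000 ≠ 2.5882 ✗
  …
  (7.5, 5.5, 255°): r_1=2.5882, r_2=0.5176, r_3=1.5529, r_4=5.6940 — all match ✓
No second candidate reproduces the full scan.

(x, y, θ) = (7.5, 5.5, 255°)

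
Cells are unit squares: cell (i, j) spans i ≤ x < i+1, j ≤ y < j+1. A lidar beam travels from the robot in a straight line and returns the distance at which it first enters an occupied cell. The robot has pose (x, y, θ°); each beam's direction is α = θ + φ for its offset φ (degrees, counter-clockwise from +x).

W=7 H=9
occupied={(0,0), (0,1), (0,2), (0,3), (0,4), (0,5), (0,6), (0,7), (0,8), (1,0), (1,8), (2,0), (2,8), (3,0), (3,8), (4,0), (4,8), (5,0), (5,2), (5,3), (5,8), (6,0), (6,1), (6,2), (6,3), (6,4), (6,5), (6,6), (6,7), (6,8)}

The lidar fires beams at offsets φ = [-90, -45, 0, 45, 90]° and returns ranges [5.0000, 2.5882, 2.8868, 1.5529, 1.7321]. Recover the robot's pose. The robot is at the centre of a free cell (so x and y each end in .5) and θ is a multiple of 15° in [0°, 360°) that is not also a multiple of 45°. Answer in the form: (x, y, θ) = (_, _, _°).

(x, y, θ) = (3.5, 2.5, 210°)

Enumerate (i+0.5, j+0.5, θ) over the 33 free cells and 16 admissible headings. For each, cast all 5 beams and compare to the given ranges.
  (4.5, 5.5, 285°): beam 1 = 3.6235 ≠ 5.0000 ✗
  (2.5, 7.5, 300°): beam 1 = 1.7321 ≠ 5.0000 ✗
  (5.5, 5.5, 300°): beam 1 = 5.1962 ≠ 5.0000 ✗
  (1.5, 3.5, 210°): beam 1 = 1.0000 ≠ 5.0000 ✗
  (2.5, 2.5, 75°): beam 1 = 3.6235 ≠ 5.0000 ✗
  …
  (3.5, 2.5, 210°): r_1=5.0000, r_2=2.5882, r_3=2.8868, r_4=1.5529, r_5=1.7321 — all match ✓
No second candidate reproduces the full scan.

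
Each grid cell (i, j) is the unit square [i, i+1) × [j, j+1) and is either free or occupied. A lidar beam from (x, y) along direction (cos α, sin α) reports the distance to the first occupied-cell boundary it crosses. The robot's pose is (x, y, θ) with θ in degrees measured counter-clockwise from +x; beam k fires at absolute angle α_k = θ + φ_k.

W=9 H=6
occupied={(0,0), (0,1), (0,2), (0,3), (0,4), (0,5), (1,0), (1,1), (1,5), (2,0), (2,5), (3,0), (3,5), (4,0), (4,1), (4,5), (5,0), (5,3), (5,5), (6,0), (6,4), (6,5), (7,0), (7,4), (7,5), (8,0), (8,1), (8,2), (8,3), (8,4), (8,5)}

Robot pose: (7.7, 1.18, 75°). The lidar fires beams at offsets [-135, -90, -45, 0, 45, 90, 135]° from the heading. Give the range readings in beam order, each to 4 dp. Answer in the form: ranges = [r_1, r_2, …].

ranges = [0.2078, 0.3106, 0.3464, 1.1591, 3.2563, 2.7952, 0.3600]

beam 1: φ=-135°, α=300°
  dir = (cos 300°, sin 300°) = (0.5000, -0.8660); from cell (7,1)
  next x-line at t=0.6000, next y-line at t=0.2078; Δt_x=2.0000, Δt_y=1.1547
    y: enter (7,0) at t=0.2078 ← occupied
  → r_1 = 0.2078
beam 2: φ=-90°, α=345°
  dir = (cos 345°, sin 345°) = (0.9659, -0.2588); from cell (7,1)
  next x-line at t=0.3106, next y-line at t=0.6955; Δt_x=1.0353, Δt_y=3.8637
    x: enter (8,1) at t=0.3106 ← occupied
  → r_2 = 0.3106
beam 3: φ=-45°, α=30°
  dir = (cos 30°, sin 30°) = (0.8660, 0.5000); from cell (7,1)
  next x-line at t=0.3464, next y-line at t=1.6400; Δt_x=1.1547, Δt_y=2.0000
    x: enter (8,1) at t=0.3464 ← occupied
  → r_3 = 0.3464
beam 4: φ=0°, α=75°
  dir = (cos 75°, sin 75°) = (0.2588, 0.9659); from cell (7,1)
  next x-line at t=1.1591, next y-line at t=0.8489; Δt_x=3.8637, Δt_y=1.0353
    y: enter (7,2) at t=0.8489
    x: enter (8,2) at t=1.1591 ← occupied
  → r_4 = 1.1591
beam 5: φ=45°, α=120°
  dir = (cos 120°, sin 120°) = (-0.5000, 0.8660); from cell (7,1)
  next x-line at t=1.4000, next y-line at t=0.9469; Δt_x=2.0000, Δt_y=1.1547
    y: enter (7,2) at t=0.9469
    x: enter (6,2) at t=1.4000
    y: enter (6,3) at t=2.1016
    y: enter (6,4) at t=3.2563 ← occupied
  → r_5 = 3.2563
beam 6: φ=90°, α=165°
  dir = (cos 165°, sin 165°) = (-0.9659, 0.2588); from cell (7,1)
  next x-line at t=0.7247, next y-line at t=3.1682; Δt_x=1.0353, Δt_y=3.8637
    x: enter (6,1) at t=0.7247
    x: enter (5,1) at t=1.7600
    x: enter (4,1) at t=2.7952 ← occupied
  → r_6 = 2.7952
beam 7: φ=135°, α=210°
  dir = (cos 210°, sin 210°) = (-0.8660, -0.5000); from cell (7,1)
  next x-line at t=0.8083, next y-line at t=0.3600; Δt_x=1.1547, Δt_y=2.0000
    y: enter (7,0) at t=0.3600 ← occupied
  → r_7 = 0.3600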